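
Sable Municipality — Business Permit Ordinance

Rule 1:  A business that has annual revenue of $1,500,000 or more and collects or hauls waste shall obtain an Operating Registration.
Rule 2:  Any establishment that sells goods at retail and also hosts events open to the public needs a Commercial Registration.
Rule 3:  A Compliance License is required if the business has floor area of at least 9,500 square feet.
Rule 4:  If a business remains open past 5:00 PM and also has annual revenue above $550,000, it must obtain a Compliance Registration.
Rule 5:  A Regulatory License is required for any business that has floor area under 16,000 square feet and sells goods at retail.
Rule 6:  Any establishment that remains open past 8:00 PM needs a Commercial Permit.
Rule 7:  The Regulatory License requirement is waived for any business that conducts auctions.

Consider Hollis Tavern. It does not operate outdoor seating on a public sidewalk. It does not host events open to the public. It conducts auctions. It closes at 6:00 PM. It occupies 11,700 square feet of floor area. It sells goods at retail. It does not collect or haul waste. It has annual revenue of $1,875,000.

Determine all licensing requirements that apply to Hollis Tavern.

Rule 1: revenue $1,875,000 ≥ $1,500,000; does not collect or haul waste → Operating Registration not required.
Rule 2: sells goods at retail; does not host events open to the public → Commercial Registration not required.
Rule 3: floor area 11,700 square feet ≥ 9,500 square feet → Compliance License required.
Rule 4: closes 6:00 PM, after 5:00 PM; revenue $1,875,000 > $550,000 → Compliance Registration required.
Rule 5: floor area 11,700 square feet < 16,000 square feet; sells goods at retail → Regulatory License required.
Rule 6: closes 6:00 PM, at/before 8:00 PM → Commercial Permit not required.
Rule 7: conducts auctions → exempt from Regulatory License.

Compliance License, Compliance Registration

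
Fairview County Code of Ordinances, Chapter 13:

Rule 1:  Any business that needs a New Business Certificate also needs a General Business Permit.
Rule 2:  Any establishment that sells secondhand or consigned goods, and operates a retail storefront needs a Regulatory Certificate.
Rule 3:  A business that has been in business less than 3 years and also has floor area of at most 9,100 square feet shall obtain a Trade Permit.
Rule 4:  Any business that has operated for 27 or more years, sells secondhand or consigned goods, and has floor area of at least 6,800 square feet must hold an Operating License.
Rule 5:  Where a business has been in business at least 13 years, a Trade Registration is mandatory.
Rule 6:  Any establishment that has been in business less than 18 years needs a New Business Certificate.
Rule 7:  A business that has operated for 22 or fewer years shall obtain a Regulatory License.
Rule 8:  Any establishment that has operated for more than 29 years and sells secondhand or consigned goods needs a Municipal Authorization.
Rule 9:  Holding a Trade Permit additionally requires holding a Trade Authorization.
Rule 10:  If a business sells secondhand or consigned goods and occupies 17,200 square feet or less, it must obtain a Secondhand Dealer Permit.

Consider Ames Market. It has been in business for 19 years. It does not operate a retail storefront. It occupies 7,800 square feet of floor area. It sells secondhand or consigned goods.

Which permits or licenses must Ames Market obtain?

Rule 1: New Business Certificate is not required → no effect.
Rule 2: sells secondhand or consigned goods; does not operate a retail storefront → Regulatory Certificate not required.
Rule 3: years in business 19 ≥ 3; floor area 7,800 square feet ≤ 9,100 square feet → Trade Permit not required.
Rule 4: years in business 19 < 27; sells secondhand or consigned goods; floor area 7,800 square feet ≥ 6,800 square feet → Operating License not required.
Rule 5: years in business 19 ≥ 13 → Trade Registration required.
Rule 6: years in business 19 ≥ 18 → New Business Certificate not required.
Rule 7: years in business 19 ≤ 22 → Regulatory License required.
Rule 8: years in business 19 ≤ 29; sells secondhand or consigned goods → Municipal Authorization not required.
Rule 9: Trade Permit is not required → no effect.
Rule 10: sells secondhand or consigned goods; floor area 7,800 square feet ≤ 17,200 square feet → Secondhand Dealer Permit required.

Regulatory License, Secondhand Dealer Permit, Trade Registration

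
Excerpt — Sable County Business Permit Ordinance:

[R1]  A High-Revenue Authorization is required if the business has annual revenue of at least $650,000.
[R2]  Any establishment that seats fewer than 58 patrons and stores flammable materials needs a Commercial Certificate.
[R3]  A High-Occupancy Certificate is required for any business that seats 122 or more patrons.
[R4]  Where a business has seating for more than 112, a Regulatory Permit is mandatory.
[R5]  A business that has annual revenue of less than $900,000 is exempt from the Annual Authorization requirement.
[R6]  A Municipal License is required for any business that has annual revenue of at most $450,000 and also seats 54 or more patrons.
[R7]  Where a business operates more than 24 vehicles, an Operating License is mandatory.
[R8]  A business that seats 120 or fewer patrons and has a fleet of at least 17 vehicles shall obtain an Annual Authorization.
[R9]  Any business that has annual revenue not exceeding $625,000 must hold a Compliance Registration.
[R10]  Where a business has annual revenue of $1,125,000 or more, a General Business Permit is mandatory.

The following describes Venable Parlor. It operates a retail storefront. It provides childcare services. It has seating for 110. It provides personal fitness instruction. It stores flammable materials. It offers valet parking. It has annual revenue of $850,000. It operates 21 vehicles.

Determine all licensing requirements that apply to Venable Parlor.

[R1] revenue $850,000 ≥ $650,000 → High-Revenue Authorization required.
[R2] seating 110 ≥ 58; stores flammable materials → Commercial Certificate not required.
[R3] seating 110 < 122 → High-Occupancy Certificate not required.
[R4] seating 110 ≤ 112 → Regulatory Permit not required.
[R5] revenue $850,000 < $900,000 → exempt from Annual Authorization.
[R6] revenue $850,000 > $450,000; seating 110 ≥ 54 → Municipal License not required.
[R7] vehicles 21 ≤ 24 → Operating License not required.
[R8] seating 110 ≤ 120; vehicles 21 ≥ 17 → Annual Authorization required.
[R9] revenue $850,000 > $625,000 → Compliance Registration not required.
[R10] revenue $850,000 < $1,125,000 → General Business Permit not required.

High-Revenue Authorization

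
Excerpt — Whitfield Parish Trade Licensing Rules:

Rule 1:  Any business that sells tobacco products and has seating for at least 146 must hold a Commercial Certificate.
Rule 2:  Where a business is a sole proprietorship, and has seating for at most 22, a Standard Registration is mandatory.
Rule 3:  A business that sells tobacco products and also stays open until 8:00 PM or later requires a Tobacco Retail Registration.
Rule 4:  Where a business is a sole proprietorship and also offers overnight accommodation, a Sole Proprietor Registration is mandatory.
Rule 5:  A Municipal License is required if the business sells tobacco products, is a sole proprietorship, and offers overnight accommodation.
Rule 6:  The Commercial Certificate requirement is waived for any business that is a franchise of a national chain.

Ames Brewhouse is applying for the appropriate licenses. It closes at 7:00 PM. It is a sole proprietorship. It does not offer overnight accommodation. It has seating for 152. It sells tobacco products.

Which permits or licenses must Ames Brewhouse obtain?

Commercial Certificate

Rule 1: sells tobacco products; seating 152 ≥ 146 → Commercial Certificate required.
Rule 2: is a sole proprietorship; seating 152 > 22 → Standard Registration not required.
Rule 3: sells tobacco products; closes 7:00 PM, at/before 8:00 PM → Tobacco Retail Registration not required.
Rule 4: is a sole proprietorship; does not offer overnight accommodation → Sole Proprietor Registration not required.
Rule 5: sells tobacco products; is a sole proprietorship; does not offer overnight accommodation → Municipal License not required.
Rule 6: is a sole proprietorship (not: is a franchise of a national chain) → Commercial Certificate exemption does not apply.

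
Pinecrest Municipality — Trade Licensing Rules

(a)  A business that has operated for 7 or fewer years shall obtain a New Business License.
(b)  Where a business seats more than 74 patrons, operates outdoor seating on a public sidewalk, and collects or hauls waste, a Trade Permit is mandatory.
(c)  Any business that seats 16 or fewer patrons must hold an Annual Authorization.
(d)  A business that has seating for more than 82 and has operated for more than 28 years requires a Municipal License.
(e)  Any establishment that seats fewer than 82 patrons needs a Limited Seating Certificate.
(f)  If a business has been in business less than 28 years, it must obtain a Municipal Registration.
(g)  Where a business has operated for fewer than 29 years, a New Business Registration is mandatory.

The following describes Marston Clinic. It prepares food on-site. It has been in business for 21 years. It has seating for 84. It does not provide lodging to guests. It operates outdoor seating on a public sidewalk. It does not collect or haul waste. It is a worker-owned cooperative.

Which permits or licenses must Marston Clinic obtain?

(a) years in business 21 > 7 → New Business License not required.
(b) seating 84 > 74; operates outdoor seating on a public sidewalk; does not collect or haul waste → Trade Permit not required.
(c) seating 84 > 16 → Annual Authorization not required.
(d) seating 84 > 82; years in business 21 ≤ 28 → Municipal License not required.
(e) seating 84 ≥ 82 → Limited Seating Certificate not required.
(f) years in business 21 < 28 → Municipal Registration required.
(g) years in business 21 < 29 → New Business Registration required.

Municipal Registration, New Business Registration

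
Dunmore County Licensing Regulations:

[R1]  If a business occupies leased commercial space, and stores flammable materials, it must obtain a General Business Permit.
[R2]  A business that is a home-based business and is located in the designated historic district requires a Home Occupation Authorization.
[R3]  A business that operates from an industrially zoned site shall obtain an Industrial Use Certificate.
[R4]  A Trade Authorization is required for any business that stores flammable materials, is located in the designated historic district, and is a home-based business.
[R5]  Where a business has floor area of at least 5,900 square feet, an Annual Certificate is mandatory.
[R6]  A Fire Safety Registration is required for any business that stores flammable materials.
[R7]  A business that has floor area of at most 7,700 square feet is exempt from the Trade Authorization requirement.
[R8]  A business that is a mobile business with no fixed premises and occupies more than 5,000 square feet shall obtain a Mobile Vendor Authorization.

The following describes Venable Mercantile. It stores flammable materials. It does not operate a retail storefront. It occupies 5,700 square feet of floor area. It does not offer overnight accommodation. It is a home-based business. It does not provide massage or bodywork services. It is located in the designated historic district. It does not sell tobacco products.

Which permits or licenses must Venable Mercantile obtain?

[R1] is a home-based business (not: occupies leased commercial space); stores flammable materials → General Business Permit not required.
[R2] is a home-based business; is located in the designated historic district → Home Occupation Authorization required.
[R3] is a home-based business (not: operates from an industrially zoned site) → Industrial Use Certificate not required.
[R4] stores flammable materials; is located in the designated historic district; is a home-based business → Trade Authorization required.
[R5] floor area 5,700 square feet < 5,900 square feet → Annual Certificate not required.
[R6] stores flammable materials → Fire Safety Registration required.
[R7] floor area 5,700 square feet ≤ 7,700 square feet → exempt from Trade Authorization.
[R8] is a home-based business (not: is a mobile business with no fixed premises); floor area 5,700 square feet > 5,000 square feet → Mobile Vendor Authorization not required.

Fire Safety Registration, Home Occupation Authorization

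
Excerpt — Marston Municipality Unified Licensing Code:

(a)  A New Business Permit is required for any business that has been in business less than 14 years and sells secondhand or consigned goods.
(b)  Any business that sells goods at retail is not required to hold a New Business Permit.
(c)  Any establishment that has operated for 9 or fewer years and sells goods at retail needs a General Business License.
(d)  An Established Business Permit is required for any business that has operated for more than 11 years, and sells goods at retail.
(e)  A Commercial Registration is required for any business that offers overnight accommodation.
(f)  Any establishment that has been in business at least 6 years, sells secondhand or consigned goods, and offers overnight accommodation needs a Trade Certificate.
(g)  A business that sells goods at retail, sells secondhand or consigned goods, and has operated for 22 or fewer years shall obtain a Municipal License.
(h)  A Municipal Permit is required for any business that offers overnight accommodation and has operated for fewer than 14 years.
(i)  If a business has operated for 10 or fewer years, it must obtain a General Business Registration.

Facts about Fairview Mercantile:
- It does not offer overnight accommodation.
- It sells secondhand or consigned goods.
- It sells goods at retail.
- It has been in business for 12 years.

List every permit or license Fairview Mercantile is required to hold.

(a) years in business 12 < 14; sells secondhand or consigned goods → New Business Permit required.
(b) sells goods at retail → exempt from New Business Permit.
(c) years in business 12 > 9; sells goods at retail → General Business License not required.
(d) years in business 12 > 11; sells goods at retail → Established Business Permit required.
(e) does not offer overnight accommodation → Commercial Registration not required.
(f) years in business 12 ≥ 6; sells secondhand or consigned goods; does not offer overnight accommodation → Trade Certificate not required.
(g) sells goods at retail; sells secondhand or consigned goods; years in business 12 ≤ 22 → Municipal License required.
(h) does not offer overnight accommodation; years in business 12 < 14 → Municipal Permit not required.
(i) years in business 12 > 10 → General Business Registration not required.

Established Business Permit, Municipal License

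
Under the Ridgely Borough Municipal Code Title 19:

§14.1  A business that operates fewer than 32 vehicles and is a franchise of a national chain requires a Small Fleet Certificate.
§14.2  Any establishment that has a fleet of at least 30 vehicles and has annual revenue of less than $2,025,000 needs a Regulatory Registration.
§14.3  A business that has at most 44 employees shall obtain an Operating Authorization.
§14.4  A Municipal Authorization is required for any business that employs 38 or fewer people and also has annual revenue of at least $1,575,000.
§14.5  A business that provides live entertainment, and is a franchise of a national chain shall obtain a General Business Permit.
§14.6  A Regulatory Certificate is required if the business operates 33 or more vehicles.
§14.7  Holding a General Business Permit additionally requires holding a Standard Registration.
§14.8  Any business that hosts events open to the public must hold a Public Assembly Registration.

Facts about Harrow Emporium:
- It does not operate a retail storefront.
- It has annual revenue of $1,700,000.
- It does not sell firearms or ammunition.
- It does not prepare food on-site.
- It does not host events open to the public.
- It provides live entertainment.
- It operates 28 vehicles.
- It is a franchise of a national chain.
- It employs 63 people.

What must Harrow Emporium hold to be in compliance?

General Business Permit, Small Fleet Certificate, Standard Registration

§14.1 vehicles 28 < 32; is a franchise of a national chain → Small Fleet Certificate required.
§14.2 vehicles 28 < 30; revenue $1,700,000 < $2,025,000 → Regulatory Registration not required.
§14.3 employees 63 > 44 → Operating Authorization not required.
§14.4 employees 63 > 38; revenue $1,700,000 ≥ $1,575,000 → Municipal Authorization not required.
§14.5 provides live entertainment; is a franchise of a national chain → General Business Permit required.
§14.6 vehicles 28 < 33 → Regulatory Certificate not required.
§14.7 General Business Permit is required → Standard Registration also required.
§14.8 does not host events open to the public → Public Assembly Registration not required.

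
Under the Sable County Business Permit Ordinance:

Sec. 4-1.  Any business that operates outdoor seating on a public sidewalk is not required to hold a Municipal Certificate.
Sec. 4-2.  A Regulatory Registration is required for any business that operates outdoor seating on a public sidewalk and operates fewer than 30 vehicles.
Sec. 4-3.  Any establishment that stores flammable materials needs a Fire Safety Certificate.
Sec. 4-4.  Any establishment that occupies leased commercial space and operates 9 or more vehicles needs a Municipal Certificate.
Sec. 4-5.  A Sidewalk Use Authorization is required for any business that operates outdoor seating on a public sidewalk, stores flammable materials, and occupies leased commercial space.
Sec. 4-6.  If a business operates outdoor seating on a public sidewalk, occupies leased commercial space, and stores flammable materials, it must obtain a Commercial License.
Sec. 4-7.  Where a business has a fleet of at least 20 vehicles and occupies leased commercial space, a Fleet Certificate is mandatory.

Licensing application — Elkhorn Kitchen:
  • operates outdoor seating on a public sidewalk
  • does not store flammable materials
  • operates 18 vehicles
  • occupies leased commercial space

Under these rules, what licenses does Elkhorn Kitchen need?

Regulatory Registration

Sec. 4-1. operates outdoor seating on a public sidewalk → exempt from Municipal Certificate.
Sec. 4-2. operates outdoor seating on a public sidewalk; vehicles 18 < 30 → Regulatory Registration required.
Sec. 4-3. does not store flammable materials → Fire Safety Certificate not required.
Sec. 4-4. occupies leased commercial space; vehicles 18 ≥ 9 → Municipal Certificate required.
Sec. 4-5. operates outdoor seating on a public sidewalk; does not store flammable materials; occupies leased commercial space → Sidewalk Use Authorization not required.
Sec. 4-6. operates outdoor seating on a public sidewalk; occupies leased commercial space; does not store flammable materials → Commercial License not required.
Sec. 4-7. vehicles 18 < 20; occupies leased commercial space → Fleet Certificate not required.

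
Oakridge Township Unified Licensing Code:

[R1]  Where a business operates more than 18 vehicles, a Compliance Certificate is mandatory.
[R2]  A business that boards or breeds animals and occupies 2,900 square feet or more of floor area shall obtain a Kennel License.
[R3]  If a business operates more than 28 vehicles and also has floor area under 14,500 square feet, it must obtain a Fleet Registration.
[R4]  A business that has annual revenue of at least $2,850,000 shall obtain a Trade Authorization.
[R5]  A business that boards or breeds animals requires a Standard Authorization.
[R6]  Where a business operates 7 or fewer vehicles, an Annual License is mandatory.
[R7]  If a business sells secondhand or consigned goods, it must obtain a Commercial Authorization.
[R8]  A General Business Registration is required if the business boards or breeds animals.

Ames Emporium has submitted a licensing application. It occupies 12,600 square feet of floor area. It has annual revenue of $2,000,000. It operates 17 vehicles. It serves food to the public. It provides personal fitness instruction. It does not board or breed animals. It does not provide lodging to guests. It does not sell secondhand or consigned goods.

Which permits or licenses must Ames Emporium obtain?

None

[R1] vehicles 17 ≤ 18 → Compliance Certificate not required.
[R2] does not board or breed animals; floor area 12,600 square feet ≥ 2,900 square feet → Kennel License not required.
[R3] vehicles 17 ≤ 28; floor area 12,600 square feet < 14,500 square feet → Fleet Registration not required.
[R4] revenue $2,000,000 < $2,850,000 → Trade Authorization not required.
[R5] does not board or breed animals → Standard Authorization not required.
[R6] vehicles 17 > 7 → Annual License not required.
[R7] does not sell secondhand or consigned goods → Commercial Authorization not required.
[R8] does not board or breed animals → General Business Registration not required.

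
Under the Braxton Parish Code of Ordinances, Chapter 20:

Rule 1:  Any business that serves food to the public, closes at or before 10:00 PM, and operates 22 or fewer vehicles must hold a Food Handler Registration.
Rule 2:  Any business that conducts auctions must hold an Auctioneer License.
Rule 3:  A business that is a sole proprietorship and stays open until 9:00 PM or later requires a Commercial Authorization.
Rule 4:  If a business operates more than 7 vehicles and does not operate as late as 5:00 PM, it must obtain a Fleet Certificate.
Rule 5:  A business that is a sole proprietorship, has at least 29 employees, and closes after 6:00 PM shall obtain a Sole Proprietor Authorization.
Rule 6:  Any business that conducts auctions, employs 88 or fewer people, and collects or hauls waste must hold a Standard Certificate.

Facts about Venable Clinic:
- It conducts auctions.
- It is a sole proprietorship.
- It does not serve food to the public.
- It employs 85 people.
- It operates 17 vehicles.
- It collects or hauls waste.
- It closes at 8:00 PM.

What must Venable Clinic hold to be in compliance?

Rule 1: does not serve food to the public; closes 8:00 PM, at/before 10:00 PM; vehicles 17 ≤ 22 → Food Handler Registration not required.
Rule 2: conducts auctions → Auctioneer License required.
Rule 3: is a sole proprietorship; closes 8:00 PM, at/before 9:00 PM → Commercial Authorization not required.
Rule 4: vehicles 17 > 7; closes 8:00 PM, after 5:00 PM → Fleet Certificate not required.
Rule 5: is a sole proprietorship; employees 85 ≥ 29; closes 8:00 PM, after 6:00 PM → Sole Proprietor Authorization required.
Rule 6: conducts auctions; employees 85 ≤ 88; collects or hauls waste → Standard Certificate required.

Auctioneer License, Sole Proprietor Authorization, Standard Certificate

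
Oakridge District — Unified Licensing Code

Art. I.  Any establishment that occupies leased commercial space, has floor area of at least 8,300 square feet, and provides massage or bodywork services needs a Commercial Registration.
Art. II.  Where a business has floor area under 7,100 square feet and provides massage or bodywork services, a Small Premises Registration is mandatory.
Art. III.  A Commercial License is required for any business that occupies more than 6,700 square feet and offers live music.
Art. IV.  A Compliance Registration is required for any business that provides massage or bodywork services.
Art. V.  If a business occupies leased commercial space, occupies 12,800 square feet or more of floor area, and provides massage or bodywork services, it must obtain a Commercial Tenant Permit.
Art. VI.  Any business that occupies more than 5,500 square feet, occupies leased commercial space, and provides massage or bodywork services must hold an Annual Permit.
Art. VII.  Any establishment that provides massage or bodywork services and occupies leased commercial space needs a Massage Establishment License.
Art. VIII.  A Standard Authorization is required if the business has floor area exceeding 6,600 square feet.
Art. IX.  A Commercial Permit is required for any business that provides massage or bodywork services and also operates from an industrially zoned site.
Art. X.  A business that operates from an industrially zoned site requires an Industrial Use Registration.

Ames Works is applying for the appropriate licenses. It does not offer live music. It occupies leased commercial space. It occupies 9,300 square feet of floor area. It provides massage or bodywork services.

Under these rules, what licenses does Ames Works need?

Art. I. occupies leased commercial space; floor area 9,300 square feet ≥ 8,300 square feet; provides massage or bodywork services → Commercial Registration required.
Art. II. floor area 9,300 square feet ≥ 7,100 square feet; provides massage or bodywork services → Small Premises Registration not required.
Art. III. floor area 9,300 square feet > 6,700 square feet; does not offer live music → Commercial License not required.
Art. IV. provides massage or bodywork services → Compliance Registration required.
Art. V. occupies leased commercial space; floor area 9,300 square feet < 12,800 square feet; provides massage or bodywork services → Commercial Tenant Permit not required.
Art. VI. floor area 9,300 square feet > 5,500 square feet; occupies leased commercial space; provides massage or bodywork services → Annual Permit required.
Art. VII. provides massage or bodywork services; occupies leased commercial space → Massage Establishment License required.
Art. VIII. floor area 9,300 square feet > 6,600 square feet → Standard Authorization required.
Art. IX. provides massage or bodywork services; occupies leased commercial space (not: operates from an industrially zoned site) → Commercial Permit not required.
Art. X. occupies leased commercial space (not: operates from an industrially zoned site) → Industrial Use Registration not required.

Annual Permit, Commercial Registration, Compliance Registration, Massage Establishment License, Standard Authorization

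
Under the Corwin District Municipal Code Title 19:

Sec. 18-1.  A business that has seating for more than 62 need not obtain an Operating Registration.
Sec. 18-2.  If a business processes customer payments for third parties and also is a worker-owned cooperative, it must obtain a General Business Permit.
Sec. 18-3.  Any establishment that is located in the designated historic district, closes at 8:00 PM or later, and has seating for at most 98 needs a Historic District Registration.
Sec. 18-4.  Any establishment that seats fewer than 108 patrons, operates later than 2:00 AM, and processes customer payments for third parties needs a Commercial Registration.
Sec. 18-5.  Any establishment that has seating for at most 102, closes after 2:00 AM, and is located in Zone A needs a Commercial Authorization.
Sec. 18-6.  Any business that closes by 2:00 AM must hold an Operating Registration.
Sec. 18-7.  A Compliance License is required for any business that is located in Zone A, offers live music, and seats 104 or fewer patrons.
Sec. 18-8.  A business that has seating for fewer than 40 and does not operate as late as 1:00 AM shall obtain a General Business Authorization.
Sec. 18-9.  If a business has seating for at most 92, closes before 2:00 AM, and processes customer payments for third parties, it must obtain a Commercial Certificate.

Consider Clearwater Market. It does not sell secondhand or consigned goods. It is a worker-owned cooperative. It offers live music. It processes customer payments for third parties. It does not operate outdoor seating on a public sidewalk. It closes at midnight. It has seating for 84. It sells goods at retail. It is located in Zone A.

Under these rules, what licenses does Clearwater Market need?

Sec. 18-1. seating 84 > 62 → exempt from Operating Registration.
Sec. 18-2. processes customer payments for third parties; is a worker-owned cooperative → General Business Permit required.
Sec. 18-3. is located in Zone A (not: is located in the designated historic district); closes midnight, after 8:00 PM; seating 84 ≤ 98 → Historic District Registration not required.
Sec. 18-4. seating 84 < 108; closes midnight, at/before 2:00 AM; processes customer payments for third parties → Commercial Registration not required.
Sec. 18-5. seating 84 ≤ 102; closes midnight, at/before 2:00 AM; is located in Zone A → Commercial Authorization not required.
Sec. 18-6. closes midnight, at/before 2:00 AM → Operating Registration required.
Sec. 18-7. is located in Zone A; offers live music; seating 84 ≤ 104 → Compliance License required.
Sec. 18-8. seating 84 ≥ 40; closes midnight, at/before 1:00 AM → General Business Authorization not required.
Sec. 18-9. seating 84 ≤ 92; closes midnight, at/before 2:00 AM; processes customer payments for third parties → Commercial Certificate required.

Commercial Certificate, Compliance License, General Business Permit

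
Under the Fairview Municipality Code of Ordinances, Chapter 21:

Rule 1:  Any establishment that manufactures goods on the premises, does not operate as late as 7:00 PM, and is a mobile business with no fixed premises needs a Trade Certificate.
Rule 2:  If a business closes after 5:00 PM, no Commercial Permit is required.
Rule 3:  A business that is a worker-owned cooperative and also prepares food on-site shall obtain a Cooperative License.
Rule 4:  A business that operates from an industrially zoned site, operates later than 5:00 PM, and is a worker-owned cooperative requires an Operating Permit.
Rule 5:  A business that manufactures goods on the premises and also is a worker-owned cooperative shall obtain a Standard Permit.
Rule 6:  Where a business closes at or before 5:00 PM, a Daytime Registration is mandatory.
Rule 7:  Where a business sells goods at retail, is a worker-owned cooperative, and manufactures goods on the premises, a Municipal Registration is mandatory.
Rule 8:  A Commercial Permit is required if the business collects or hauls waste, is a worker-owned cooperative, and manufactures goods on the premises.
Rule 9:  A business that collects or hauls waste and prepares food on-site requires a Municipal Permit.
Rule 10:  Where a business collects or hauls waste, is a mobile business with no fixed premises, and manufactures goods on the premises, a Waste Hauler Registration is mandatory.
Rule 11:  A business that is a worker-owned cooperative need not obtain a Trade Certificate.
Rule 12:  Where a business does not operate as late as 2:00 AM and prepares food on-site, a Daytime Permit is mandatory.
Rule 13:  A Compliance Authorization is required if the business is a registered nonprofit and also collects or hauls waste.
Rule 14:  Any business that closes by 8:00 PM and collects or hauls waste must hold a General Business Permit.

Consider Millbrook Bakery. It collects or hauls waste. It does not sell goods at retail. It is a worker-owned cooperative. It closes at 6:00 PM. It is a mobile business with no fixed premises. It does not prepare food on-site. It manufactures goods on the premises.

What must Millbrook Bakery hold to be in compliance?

Rule 1: manufactures goods on the premises; closes 6:00 PM, at/before 7:00 PM; is a mobile business with no fixed premises → Trade Certificate required.
Rule 2: closes 6:00 PM, after 5:00 PM → exempt from Commercial Permit.
Rule 3: is a worker-owned cooperative; does not prepare food on-site → Cooperative License not required.
Rule 4: is a mobile business with no fixed premises (not: operates from an industrially zoned site); closes 6:00 PM, after 5:00 PM; is a worker-owned cooperative → Operating Permit not required.
Rule 5: manufactures goods on the premises; is a worker-owned cooperative → Standard Permit required.
Rule 6: closes 6:00 PM, after 5:00 PM → Daytime Registration not required.
Rule 7: does not sell goods at retail; is a worker-owned cooperative; manufactures goods on the premises → Municipal Registration not required.
Rule 8: collects or hauls waste; is a worker-owned cooperative; manufactures goods on the premises → Commercial Permit required.
Rule 9: collects or hauls waste; does not prepare food on-site → Municipal Permit not required.
Rule 10: collects or hauls waste; is a mobile business with no fixed premises; manufactures goods on the premises → Waste Hauler Registration required.
Rule 11: is a worker-owned cooperative → exempt from Trade Certificate.
Rule 12: closes 6:00 PM, at/before 2:00 AM; does not prepare food on-site → Daytime Permit not required.
Rule 13: is a worker-owned cooperative (not: is a registered nonprofit); collects or hauls waste → Compliance Authorization not required.
Rule 14: closes 6:00 PM, at/before 8:00 PM; collects or hauls waste → General Business Permit required.

General Business Permit, Standard Permit, Waste Hauler Registration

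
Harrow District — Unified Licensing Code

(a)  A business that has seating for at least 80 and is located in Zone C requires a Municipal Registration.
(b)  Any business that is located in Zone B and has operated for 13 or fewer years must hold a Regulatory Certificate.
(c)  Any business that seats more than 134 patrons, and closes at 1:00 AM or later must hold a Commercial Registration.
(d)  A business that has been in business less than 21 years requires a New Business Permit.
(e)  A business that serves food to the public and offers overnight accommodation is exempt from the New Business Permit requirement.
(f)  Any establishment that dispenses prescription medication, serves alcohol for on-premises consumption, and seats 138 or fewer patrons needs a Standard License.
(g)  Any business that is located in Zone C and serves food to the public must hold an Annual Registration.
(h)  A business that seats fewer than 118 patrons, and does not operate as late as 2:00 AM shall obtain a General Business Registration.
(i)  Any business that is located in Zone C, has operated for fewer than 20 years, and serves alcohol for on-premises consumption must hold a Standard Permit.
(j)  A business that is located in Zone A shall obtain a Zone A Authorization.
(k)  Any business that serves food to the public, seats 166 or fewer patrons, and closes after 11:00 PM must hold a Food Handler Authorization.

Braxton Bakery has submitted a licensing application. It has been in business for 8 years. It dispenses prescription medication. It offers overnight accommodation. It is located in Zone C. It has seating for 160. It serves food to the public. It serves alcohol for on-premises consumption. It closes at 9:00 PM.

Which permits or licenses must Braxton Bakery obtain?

(a) seating 160 ≥ 80; is located in Zone C → Municipal Registration required.
(b) is located in Zone C (not: is located in Zone B); years in business 8 ≤ 13 → Regulatory Certificate not required.
(c) seating 160 > 134; closes 9:00 PM, at/before 1:00 AM → Commercial Registration not required.
(d) years in business 8 < 21 → New Business Permit required.
(e) serves food to the public; offers overnight accommodation → exempt from New Business Permit.
(f) dispenses prescription medication; serves alcohol for on-premises consumption; seating 160 > 138 → Standard License not required.
(g) is located in Zone C; serves food to the public → Annual Registration required.
(h) seating 160 ≥ 118; closes 9:00 PM, at/before 2:00 AM → General Business Registration not required.
(i) is located in Zone C; years in business 8 < 20; serves alcohol for on-premises consumption → Standard Permit required.
(j) is located in Zone C (not: is located in Zone A) → Zone A Authorization not required.
(k) serves food to the public; seating 160 ≤ 166; closes 9:00 PM, at/before 11:00 PM → Food Handler Authorization not required.

Annual Registration, Municipal Registration, Standard Permit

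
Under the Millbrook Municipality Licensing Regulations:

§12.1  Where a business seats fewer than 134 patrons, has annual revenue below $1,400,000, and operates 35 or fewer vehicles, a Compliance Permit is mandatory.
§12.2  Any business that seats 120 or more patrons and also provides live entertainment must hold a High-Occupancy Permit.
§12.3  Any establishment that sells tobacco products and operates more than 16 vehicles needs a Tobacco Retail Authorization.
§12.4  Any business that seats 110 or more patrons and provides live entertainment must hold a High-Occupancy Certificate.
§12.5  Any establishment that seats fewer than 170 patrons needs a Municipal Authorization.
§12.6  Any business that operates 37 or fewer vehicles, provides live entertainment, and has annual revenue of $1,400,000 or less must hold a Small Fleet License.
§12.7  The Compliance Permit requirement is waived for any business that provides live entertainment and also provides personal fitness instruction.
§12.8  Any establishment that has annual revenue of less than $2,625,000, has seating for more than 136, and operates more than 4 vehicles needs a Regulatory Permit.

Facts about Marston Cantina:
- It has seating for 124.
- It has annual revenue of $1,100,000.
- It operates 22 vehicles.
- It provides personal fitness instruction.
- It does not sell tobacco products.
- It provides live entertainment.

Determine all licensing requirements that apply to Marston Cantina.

§12.1 seating 124 < 134; revenue $1,100,000 < $1,400,000; vehicles 22 ≤ 35 → Compliance Permit required.
§12.2 seating 124 ≥ 120; provides live entertainment → High-Occupancy Permit required.
§12.3 does not sell tobacco products; vehicles 22 > 16 → Tobacco Retail Authorization not required.
§12.4 seating 124 ≥ 110; provides live entertainment → High-Occupancy Certificate required.
§12.5 seating 124 < 170 → Municipal Authorization required.
§12.6 vehicles 22 ≤ 37; provides live entertainment; revenue $1,100,000 ≤ $1,400,000 → Small Fleet License required.
§12.7 provides live entertainment; provides personal fitness instruction → exempt from Compliance Permit.
§12.8 revenue $1,100,000 < $2,625,000; seating 124 ≤ 136; vehicles 22 > 4 → Regulatory Permit not required.

High-Occupancy Certificate, High-Occupancy Permit, Municipal Authorization, Small Fleet License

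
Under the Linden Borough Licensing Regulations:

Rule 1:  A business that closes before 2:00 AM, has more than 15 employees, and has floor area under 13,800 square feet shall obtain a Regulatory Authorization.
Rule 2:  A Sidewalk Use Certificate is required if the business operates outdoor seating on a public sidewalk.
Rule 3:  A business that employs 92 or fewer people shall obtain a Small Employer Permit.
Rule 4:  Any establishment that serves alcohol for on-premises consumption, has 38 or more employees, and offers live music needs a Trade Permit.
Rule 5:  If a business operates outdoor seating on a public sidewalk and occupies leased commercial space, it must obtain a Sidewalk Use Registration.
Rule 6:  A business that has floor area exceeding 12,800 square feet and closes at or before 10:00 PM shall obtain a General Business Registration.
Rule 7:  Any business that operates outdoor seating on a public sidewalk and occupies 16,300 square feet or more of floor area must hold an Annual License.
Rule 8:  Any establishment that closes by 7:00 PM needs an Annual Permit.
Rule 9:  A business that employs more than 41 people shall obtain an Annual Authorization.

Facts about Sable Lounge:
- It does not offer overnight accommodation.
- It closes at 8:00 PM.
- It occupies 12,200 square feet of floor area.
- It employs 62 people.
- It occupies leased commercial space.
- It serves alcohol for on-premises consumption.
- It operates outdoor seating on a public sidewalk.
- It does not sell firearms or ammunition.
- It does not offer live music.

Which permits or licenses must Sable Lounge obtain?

Rule 1: closes 8:00 PM, at/before 2:00 AM; employees 62 > 15; floor area 12,200 square feet < 13,800 square feet → Regulatory Authorization required.
Rule 2: operates outdoor seating on a public sidewalk → Sidewalk Use Certificate required.
Rule 3: employees 62 ≤ 92 → Small Employer Permit required.
Rule 4: serves alcohol for on-premises consumption; employees 62 ≥ 38; does not offer live music → Trade Permit not required.
Rule 5: operates outdoor seating on a public sidewalk; occupies leased commercial space → Sidewalk Use Registration required.
Rule 6: floor area 12,200 square feet ≤ 12,800 square feet; closes 8:00 PM, at/before 10:00 PM → General Business Registration not required.
Rule 7: operates outdoor seating on a public sidewalk; floor area 12,200 square feet < 16,300 square feet → Annual License not required.
Rule 8: closes 8:00 PM, after 7:00 PM → Annual Permit not required.
Rule 9: employees 62 > 41 → Annual Authorization required.

Annual Authorization, Regulatory Authorization, Sidewalk Use Certificate, Sidewalk Use Registration, Small Employer Permit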